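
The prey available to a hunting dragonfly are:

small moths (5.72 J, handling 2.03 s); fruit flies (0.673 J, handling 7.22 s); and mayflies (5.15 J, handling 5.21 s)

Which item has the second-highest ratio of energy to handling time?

mayflies

In descending order of E/h:
small moths: 5.72/2.03 = 2.82 J/s
mayflies: 5.15/5.21 = 0.988 J/s
fruit flies: 0.673/7.22 = 0.0932 J/s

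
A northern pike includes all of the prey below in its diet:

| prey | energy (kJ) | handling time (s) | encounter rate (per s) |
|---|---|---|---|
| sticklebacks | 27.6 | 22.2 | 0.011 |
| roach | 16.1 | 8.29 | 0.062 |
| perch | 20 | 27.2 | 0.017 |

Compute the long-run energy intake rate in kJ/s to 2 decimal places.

0.74 kJ/s

R = (0.011×27.6 + 0.062×16.1 + 0.017×20) / (1 + 0.011×22.2 + 0.062×8.29 + 0.017×27.2) = 1.642/2.221 = 0.7394 kJ/s.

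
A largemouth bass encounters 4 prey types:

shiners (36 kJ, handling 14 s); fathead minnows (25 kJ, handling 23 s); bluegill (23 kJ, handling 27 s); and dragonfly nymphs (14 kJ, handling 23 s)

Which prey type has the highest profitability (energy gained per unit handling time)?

In descending order of E/h:
shiners: 36/14 = 2.57 kJ/s
fathead minnows: 25/23 = 1.09 kJ/s
bluegill: 23/27 = 0.852 kJ/s
dragonfly nymphs: 14/23 = 0.609 kJ/s

shiners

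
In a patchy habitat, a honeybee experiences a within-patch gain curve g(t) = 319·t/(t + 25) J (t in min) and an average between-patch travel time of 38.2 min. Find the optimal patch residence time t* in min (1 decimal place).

By the marginal value theorem, leave when the instantaneous gain rate g'(t) equals the habitat-wide average g(t)/(T + t).
g'(t) = 319·25/(t + 25)². Setting 319·25/(t+25)² = 319t/[(t+25)(38.2+t)] gives 25(38.2+t) = t(t+25), so t² = 25×38.2 = 955.
t* = √955 = 30.9 min.

30.9 min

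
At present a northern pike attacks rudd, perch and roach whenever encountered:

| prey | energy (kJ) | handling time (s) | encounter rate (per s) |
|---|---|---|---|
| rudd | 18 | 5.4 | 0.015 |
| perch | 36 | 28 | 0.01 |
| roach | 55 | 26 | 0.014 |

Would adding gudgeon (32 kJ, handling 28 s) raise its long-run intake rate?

Yes

On rudd, perch and roach alone, R = ΣλE/(1+Σλh) = 1.4/1.725 = 0.8116 kJ/s.
gudgeon: E/h = 32/28 = 1.143 kJ/s.
Since 1.143 > R, including gudgeon increases the long-run rate.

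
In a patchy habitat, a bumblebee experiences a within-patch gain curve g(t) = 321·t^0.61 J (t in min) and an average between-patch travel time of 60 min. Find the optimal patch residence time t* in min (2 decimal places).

By the marginal value theorem, leave when the instantaneous gain rate g'(t) equals the habitat-wide average g(t)/(T + t).
g'(t) = 0.61·321·t^-0.39. Setting 0.61·321·t^-0.39 = 321·t^0.61/(60+t) gives 0.61(60+t) = t, so 0.39·t = 0.61×60.
t* = 0.61×60/0.39 = 93.85 min.

93.85 min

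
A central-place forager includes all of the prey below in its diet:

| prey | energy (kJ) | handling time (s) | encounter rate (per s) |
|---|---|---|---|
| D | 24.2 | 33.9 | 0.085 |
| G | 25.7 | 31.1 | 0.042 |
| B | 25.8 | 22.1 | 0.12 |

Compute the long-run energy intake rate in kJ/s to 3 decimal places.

R = (0.085×24.2 + 0.042×25.7 + 0.12×25.8) / (1 + 0.085×33.9 + 0.042×31.1 + 0.12×22.1) = 6.232/7.84 = 0.795 kJ/s.

0.795 kJ/s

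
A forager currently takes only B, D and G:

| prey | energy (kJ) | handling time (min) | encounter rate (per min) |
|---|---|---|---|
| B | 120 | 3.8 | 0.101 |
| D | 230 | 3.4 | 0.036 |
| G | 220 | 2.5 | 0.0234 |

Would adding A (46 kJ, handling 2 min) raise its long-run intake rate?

Current rate: (0.101×120 + 0.036×230 + 0.0234×220)/(1 + 0.101×3.8 + 0.036×3.4 + 0.0234×2.5) = 16.33 kJ/min.
A: E/h = 46/2 = 23 kJ/min.
23 > 16.33, so adding A raises the average — include it.

Yes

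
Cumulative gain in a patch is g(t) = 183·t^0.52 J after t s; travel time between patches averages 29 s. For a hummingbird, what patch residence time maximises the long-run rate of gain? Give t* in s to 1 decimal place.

By the marginal value theorem, leave when the instantaneous gain rate g'(t) equals the habitat-wide average g(t)/(T + t).
g'(t) = 0.52·183·t^-0.48. Setting 0.52·183·t^-0.48 = 183·t^0.52/(29+t) gives 0.52(29+t) = t, so 0.48·t = 0.52×29.
t* = 0.52×29/0.48 = 31.42 s.

31.4 s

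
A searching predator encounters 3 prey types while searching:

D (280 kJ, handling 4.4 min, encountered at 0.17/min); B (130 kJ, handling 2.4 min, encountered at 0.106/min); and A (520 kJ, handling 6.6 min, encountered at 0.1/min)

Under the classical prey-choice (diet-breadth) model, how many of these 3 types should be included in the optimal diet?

3

Profitabilities (E/h, kJ/min): A 78.8, D 63.6, B 54.2. Add prey in this order while the next type's profitability exceeds the intake rate on those already taken.
Rate on top 1: 31.33. D: 63.6 > 31.33 → include.
Rate on top 2: 41.36. B: 54.2 > 41.36 → include.
Optimal diet: A, D, B — 3 of 3 types.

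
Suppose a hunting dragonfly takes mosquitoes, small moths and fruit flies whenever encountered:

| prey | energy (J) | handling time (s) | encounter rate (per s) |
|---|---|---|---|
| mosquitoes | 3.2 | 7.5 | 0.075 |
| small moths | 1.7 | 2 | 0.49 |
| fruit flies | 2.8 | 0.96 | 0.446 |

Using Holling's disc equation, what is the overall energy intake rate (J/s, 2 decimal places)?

Energy encountered per unit search time: 0.075×3.2 + 0.49×1.7 + 0.446×2.8 = 2.322 J/s.
Handling time per unit search time: 0.075×7.5 + 0.49×2 + 0.446×0.96 = 1.971.
Rate = 2.322/(1 + 1.971) = 0.7816 J/s.

0.78 J/s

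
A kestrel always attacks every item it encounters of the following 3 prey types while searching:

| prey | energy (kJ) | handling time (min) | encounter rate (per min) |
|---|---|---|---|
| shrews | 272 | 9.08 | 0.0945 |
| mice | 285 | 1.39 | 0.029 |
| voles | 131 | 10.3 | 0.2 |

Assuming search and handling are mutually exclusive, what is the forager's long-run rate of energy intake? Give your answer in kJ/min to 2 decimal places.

Energy encountered per unit search time: 0.0945×272 + 0.029×285 + 0.2×131 = 60.17 kJ/min.
Handling time per unit search time: 0.0945×9.08 + 0.029×1.39 + 0.2×10.3 = 2.958.
Rate = 60.17/(1 + 2.958) = 15.2 kJ/min.

15.20 kJ/min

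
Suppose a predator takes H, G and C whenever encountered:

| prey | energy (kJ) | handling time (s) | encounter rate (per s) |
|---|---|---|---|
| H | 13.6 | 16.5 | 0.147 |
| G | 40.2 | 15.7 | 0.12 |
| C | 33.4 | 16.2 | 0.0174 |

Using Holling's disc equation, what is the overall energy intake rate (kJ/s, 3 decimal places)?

R = Σλ_iE_i / (1 + Σλ_ih_i)
Numerator: 0.147×13.6 + 0.12×40.2 + 0.0174×33.4 = 7.404
Denominator: 1 + 0.147×16.5 + 0.12×15.7 + 0.0174×16.2 = 5.591
R = 7.404/5.591 = 1.324 kJ/s

1.324 kJ/s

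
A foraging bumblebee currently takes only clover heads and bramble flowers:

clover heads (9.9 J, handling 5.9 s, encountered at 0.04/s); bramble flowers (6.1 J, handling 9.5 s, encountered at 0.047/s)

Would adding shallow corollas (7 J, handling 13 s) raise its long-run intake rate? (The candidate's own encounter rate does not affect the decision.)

Yes

Intake rate on the current diet: R = (0.04×9.9 + 0.047×6.1) / (1 + 0.04×5.9 + 0.047×9.5) = 0.6827/1.683 = 0.4058 J/s.
shallow corollas: E/h = 7/13 = 0.5385 J/s.
0.5385 > 0.4058, so adding shallow corollas raises the average — include it.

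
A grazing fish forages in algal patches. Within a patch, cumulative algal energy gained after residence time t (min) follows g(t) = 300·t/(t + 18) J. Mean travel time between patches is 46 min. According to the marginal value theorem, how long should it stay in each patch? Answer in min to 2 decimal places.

28.77 min

Optimal t* satisfies g'(t*) = g(t*)/(T + t*).
g'(t) = 300·18/(t + 18)². Setting 300·18/(t+18)² = 300t/[(t+18)(46+t)] gives 18(46+t) = t(t+18), so t² = 18×46 = 828.
t* = √828 = 28.77 min.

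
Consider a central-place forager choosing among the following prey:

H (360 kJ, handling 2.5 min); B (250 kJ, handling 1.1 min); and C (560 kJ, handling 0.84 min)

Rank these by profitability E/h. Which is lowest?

In descending order of E/h:
C: 560/0.84 = 667 kJ/min
B: 250/1.1 = 227 kJ/min
H: 360/2.5 = 144 kJ/min

H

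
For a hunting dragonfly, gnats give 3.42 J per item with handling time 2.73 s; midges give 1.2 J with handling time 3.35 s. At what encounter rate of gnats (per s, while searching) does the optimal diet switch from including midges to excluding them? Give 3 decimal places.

0.147 per s

Drop midges once their profitability E₂/h₂ falls below the rate achievable on gnats alone: E₂/h₂ = λE₁/(1 + λh₁).
Solve for λ: λE₁h₂ = E₂(1 + λh₁) → λ(E₁h₂ − E₂h₁) = E₂ → λ = E₂/(E₁h₂ − E₂h₁).
λ = 1.2/(3.42×3.35 − 1.2×2.73) = 1.2/8.181 = 0.1467 per s.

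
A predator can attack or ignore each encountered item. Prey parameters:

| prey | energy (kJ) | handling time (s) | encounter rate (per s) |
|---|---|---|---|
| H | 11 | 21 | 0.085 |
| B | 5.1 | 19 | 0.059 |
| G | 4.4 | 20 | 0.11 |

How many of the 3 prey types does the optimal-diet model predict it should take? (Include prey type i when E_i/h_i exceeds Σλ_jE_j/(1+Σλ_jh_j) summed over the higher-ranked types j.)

Profitabilities (E/h, kJ/s): H 0.524, B 0.268, G 0.22. Add prey in this order while the next type's profitability exceeds the intake rate on those already taken.
Rate on top 1: 0.3357. B: 0.268 < 0.3357 → exclude; stop.
Optimal diet: H — 1 of 3 types.

1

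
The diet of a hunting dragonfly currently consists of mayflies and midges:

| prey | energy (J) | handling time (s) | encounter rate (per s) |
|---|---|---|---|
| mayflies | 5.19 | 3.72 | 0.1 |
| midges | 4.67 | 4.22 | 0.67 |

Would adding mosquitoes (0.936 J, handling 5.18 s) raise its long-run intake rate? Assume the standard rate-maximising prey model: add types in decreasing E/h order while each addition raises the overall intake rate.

No

Current rate: (0.1×5.19 + 0.67×4.67)/(1 + 0.1×3.72 + 0.67×4.22) = 0.8687 J/s.
mosquitoes: E/h = 0.936/5.18 = 0.1807 J/s.
Since 0.1807 < R, time spent handling mosquitoes is better spent searching.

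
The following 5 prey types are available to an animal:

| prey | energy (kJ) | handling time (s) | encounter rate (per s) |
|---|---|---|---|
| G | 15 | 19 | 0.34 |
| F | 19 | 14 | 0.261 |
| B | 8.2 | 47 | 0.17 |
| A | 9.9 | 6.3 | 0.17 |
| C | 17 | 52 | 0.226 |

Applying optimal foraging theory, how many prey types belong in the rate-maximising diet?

2

Rank by E/h (kJ/s): A 1.57, F 1.36, G 0.789, C 0.327, B 0.174. Include each in turn until the next type's E/h falls below the running intake rate.
Rate on top 1: 0.8127. F: 1.36 > 0.8127 → include.
Rate on top 2: 1.16. G: 0.789 < 1.16 → exclude; stop.
Optimal diet: A, F — 2 of 5 types.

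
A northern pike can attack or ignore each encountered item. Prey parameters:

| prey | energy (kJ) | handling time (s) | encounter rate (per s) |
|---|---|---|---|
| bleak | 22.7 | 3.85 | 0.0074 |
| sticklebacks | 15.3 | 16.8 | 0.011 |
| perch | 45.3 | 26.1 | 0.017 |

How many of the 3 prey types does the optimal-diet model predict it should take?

E/h in descending order: bleak 5.9, perch 1.74, sticklebacks 0.911 kJ/s. The optimal diet is the largest prefix of this list for which every included type satisfies E_i/h_i > R on the types above it.
Rate on top 1: 0.1633. perch: 1.74 > 0.1633 → include.
Rate on top 2: 0.6372. sticklebacks: 0.911 > 0.6372 → include.
Optimal diet: bleak, perch, sticklebacks — 3 of 3 types.

3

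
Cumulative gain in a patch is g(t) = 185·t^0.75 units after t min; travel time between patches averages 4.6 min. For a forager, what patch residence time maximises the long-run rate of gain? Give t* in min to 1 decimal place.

Maximise g(t)/(T+t): set derivative to zero → g'(t)(T+t) = g(t).
g'(t) = 0.75·185·t^-0.25. Setting 0.75·185·t^-0.25 = 185·t^0.75/(4.6+t) gives 0.75(4.6+t) = t, so 0.25·t = 0.75×4.6.
t* = 0.75×4.6/0.25 = 13.8 min.

13.8 min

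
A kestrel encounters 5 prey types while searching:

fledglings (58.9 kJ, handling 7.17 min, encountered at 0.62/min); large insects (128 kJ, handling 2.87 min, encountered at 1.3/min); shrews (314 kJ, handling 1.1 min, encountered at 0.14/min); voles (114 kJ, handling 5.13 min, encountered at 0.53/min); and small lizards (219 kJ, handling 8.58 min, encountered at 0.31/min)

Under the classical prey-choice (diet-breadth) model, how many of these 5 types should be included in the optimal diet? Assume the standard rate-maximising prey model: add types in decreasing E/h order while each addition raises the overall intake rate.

Profitabilities (E/h, kJ/min): shrews 285, large insects 44.6, small lizards 25.5, voles 22.2, fledglings 8.21. Add prey in this order while the next type's profitability exceeds the intake rate on those already taken.
Rate on top 1: 38.09. large insects: 44.6 > 38.09 → include.
Rate on top 2: 43.06. small lizards: 25.5 < 43.06 → exclude; stop.
Optimal diet: shrews, large insects — 2 of 5 types.

2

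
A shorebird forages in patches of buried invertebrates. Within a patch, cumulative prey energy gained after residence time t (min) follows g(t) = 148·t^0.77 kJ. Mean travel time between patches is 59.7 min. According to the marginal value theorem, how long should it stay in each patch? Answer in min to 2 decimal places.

Optimal t* satisfies g'(t*) = g(t*)/(T + t*).
g'(t) = 0.77·148·t^-0.23. Setting 0.77·148·t^-0.23 = 148·t^0.77/(59.7+t) gives 0.77(59.7+t) = t, so 0.23·t = 0.77×59.7.
t* = 0.77×59.7/0.23 = 199.9 min.

199.87 min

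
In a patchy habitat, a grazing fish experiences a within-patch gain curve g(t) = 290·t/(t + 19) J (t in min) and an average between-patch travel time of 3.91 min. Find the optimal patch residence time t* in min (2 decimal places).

8.62 min

Optimal t* satisfies g'(t*) = g(t*)/(T + t*).
g'(t) = 290·19/(t + 19)². Setting 290·19/(t+19)² = 290t/[(t+19)(3.91+t)] gives 19(3.91+t) = t(t+19), so t² = 19×3.91 = 74.29.
t* = √74.29 = 8.619 min.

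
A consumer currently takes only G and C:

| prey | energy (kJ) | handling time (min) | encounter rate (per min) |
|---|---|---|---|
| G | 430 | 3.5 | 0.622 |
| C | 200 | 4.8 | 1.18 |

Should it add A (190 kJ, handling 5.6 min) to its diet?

Intake rate on the current diet: R = (0.622×430 + 1.18×200) / (1 + 0.622×3.5 + 1.18×4.8) = 503.5/8.841 = 56.95 kJ/min.
A: E/h = 190/5.6 = 33.93 kJ/min.
Since 33.93 < R, time spent handling A is better spent searching.

No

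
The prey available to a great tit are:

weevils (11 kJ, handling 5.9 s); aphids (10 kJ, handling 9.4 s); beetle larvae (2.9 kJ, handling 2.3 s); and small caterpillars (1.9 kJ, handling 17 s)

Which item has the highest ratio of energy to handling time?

Profitability E/h (kJ/s): weevils = 11/5.9 = 1.86, aphids = 10/9.4 = 1.06, beetle larvae = 2.9/2.3 = 1.26, small caterpillars = 1.9/17 = 0.112.
Ranked: weevils > beetle larvae > aphids > small caterpillars.

weevils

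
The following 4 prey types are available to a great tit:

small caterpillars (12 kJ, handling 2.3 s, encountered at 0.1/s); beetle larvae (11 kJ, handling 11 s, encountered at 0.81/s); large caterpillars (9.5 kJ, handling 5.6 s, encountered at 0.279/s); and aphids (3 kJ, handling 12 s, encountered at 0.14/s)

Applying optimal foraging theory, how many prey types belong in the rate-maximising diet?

2

Profitabilities (E/h, kJ/s): small caterpillars 5.22, large caterpillars 1.7, beetle larvae 1, aphids 0.25. Add prey in this order while the next type's profitability exceeds the intake rate on those already taken.
Rate on top 1: 0.9756. large caterpillars: 1.7 > 0.9756 → include.
Rate on top 2: 1.379. beetle larvae: 1 < 1.379 → exclude; stop.
Optimal diet: small caterpillars, large caterpillars — 2 of 4 types.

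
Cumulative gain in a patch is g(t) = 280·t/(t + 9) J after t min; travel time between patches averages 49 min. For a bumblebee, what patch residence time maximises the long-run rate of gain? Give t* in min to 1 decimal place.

21.0 min

By the marginal value theorem, leave when the instantaneous gain rate g'(t) equals the habitat-wide average g(t)/(T + t).
g'(t) = 280·9/(t + 9)². Setting 280·9/(t+9)² = 280t/[(t+9)(49+t)] gives 9(49+t) = t(t+9), so t² = 9×49 = 441.
t* = √441 = 21 min.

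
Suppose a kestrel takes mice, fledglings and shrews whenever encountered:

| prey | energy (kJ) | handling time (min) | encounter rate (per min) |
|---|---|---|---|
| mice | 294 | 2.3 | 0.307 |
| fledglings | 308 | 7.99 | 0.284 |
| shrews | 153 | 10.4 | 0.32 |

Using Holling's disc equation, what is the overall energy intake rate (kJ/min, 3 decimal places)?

31.040 kJ/min

Energy encountered per unit search time: 0.307×294 + 0.284×308 + 0.32×153 = 226.7 kJ/min.
Handling time per unit search time: 0.307×2.3 + 0.284×7.99 + 0.32×10.4 = 6.303.
Rate = 226.7/(1 + 6.303) = 31.04 kJ/min.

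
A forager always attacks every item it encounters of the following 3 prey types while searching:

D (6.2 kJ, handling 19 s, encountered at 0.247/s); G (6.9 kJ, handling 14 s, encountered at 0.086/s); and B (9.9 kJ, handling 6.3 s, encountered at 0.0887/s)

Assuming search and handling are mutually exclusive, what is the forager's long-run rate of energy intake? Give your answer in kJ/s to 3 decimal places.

R = Σλ_iE_i / (1 + Σλ_ih_i)
Numerator: 0.247×6.2 + 0.086×6.9 + 0.0887×9.9 = 3.003
Denominator: 1 + 0.247×19 + 0.086×14 + 0.0887×6.3 = 7.456
R = 3.003/7.456 = 0.4028 kJ/s

0.403 kJ/s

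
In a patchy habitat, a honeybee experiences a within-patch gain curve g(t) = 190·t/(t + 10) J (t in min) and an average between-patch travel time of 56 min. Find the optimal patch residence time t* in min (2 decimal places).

By the marginal value theorem, leave when the instantaneous gain rate g'(t) equals the habitat-wide average g(t)/(T + t).
g'(t) = 190·10/(t + 10)². Setting 190·10/(t+10)² = 190t/[(t+10)(56+t)] gives 10(56+t) = t(t+10), so t² = 10×56 = 560.
t* = √560 = 23.66 min.

23.66 min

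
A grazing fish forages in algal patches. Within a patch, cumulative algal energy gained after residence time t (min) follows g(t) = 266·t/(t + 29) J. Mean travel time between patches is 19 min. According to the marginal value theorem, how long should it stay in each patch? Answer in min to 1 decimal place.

By the marginal value theorem, leave when the instantaneous gain rate g'(t) equals the habitat-wide average g(t)/(T + t).
g'(t) = 266·29/(t + 29)². Setting 266·29/(t+29)² = 266t/[(t+29)(19+t)] gives 29(19+t) = t(t+29), so t² = 29×19 = 551.
t* = √551 = 23.47 min.

23.5 min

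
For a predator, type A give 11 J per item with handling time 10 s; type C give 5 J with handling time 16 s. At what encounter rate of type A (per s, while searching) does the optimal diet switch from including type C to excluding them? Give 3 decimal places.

0.040 per s

The zero-one rule: include type C iff E₂/h₂ > λE₁/(1+λh₁). Equality gives the switch point.
λE₁h₂ = E₂ + λE₂h₁ ⇒ λ = E₂/(E₁h₂ − E₂h₁) = 5/(176 − 50) = 0.03968 per s.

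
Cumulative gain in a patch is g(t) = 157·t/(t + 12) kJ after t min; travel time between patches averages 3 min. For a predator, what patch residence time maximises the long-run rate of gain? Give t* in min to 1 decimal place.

Maximise g(t)/(T+t): set derivative to zero → g'(t)(T+t) = g(t).
g'(t) = 157·12/(t + 12)². Setting 157·12/(t+12)² = 157t/[(t+12)(3+t)] gives 12(3+t) = t(t+12), so t² = 12×3 = 36.
t* = √36 = 6 min.

6.0 min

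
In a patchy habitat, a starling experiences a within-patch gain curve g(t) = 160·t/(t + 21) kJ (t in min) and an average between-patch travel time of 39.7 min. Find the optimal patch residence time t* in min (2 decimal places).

By the marginal value theorem, leave when the instantaneous gain rate g'(t) equals the habitat-wide average g(t)/(T + t).
g'(t) = 160·21/(t + 21)². Setting 160·21/(t+21)² = 160t/[(t+21)(39.7+t)] gives 21(39.7+t) = t(t+21), so t² = 21×39.7 = 833.7.
t* = √833.7 = 28.87 min.

28.87 min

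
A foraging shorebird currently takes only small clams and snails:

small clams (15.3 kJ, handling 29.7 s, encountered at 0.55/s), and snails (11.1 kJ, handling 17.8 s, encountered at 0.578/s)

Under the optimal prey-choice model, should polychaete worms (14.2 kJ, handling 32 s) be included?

Intake rate on the current diet: R = (0.55×15.3 + 0.578×11.1) / (1 + 0.55×29.7 + 0.578×17.8) = 14.83/27.62 = 0.5369 kJ/s.
polychaete worms: E/h = 14.2/32 = 0.4437 kJ/s.
0.4437 < 0.5369, so adding polychaete worms would lower the average — exclude it.

No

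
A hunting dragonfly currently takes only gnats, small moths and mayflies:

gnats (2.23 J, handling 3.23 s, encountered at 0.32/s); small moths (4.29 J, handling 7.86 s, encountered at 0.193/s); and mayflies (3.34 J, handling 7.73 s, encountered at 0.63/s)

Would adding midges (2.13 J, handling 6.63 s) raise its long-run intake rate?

No

Current rate: (0.32×2.23 + 0.193×4.29 + 0.63×3.34)/(1 + 0.32×3.23 + 0.193×7.86 + 0.63×7.73) = 0.433 J/s.
midges: E/h = 2.13/6.63 = 0.3213 J/s.
0.3213 < 0.433, so adding midges would lower the average — exclude it.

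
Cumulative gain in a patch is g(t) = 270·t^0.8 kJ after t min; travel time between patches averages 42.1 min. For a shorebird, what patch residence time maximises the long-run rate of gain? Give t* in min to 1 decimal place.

Optimal t* satisfies g'(t*) = g(t*)/(T + t*).
g'(t) = 0.8·270·t^-0.2. Setting 0.8·270·t^-0.2 = 270·t^0.8/(42.1+t) gives 0.8(42.1+t) = t, so 0.20·t = 0.8×42.1.
t* = 0.8×42.1/0.20 = 168.4 min.

168.4 min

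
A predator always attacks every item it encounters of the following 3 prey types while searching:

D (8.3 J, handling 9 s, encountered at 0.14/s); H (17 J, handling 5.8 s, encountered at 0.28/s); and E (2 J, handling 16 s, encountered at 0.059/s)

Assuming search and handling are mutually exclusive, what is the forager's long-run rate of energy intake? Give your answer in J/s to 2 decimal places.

1.25 J/s

Energy encountered per unit search time: 0.14×8.3 + 0.28×17 + 0.059×2 = 6.04 J/s.
Handling time per unit search time: 0.14×9 + 0.28×5.8 + 0.059×16 = 3.828.
Rate = 6.04/(1 + 3.828) = 1.251 J/s.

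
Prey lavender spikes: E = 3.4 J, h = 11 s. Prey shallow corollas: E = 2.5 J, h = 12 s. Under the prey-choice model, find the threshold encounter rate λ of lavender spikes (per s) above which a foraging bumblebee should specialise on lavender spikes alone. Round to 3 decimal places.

0.188 per s

Drop shallow corollas once their profitability E₂/h₂ falls below the rate achievable on lavender spikes alone: E₂/h₂ = λE₁/(1 + λh₁).
Solve for λ: λE₁h₂ = E₂(1 + λh₁) → λ(E₁h₂ − E₂h₁) = E₂ → λ = E₂/(E₁h₂ − E₂h₁).
λ = 2.5/(3.4×12 − 2.5×11) = 2.5/13.3 = 0.188 per s.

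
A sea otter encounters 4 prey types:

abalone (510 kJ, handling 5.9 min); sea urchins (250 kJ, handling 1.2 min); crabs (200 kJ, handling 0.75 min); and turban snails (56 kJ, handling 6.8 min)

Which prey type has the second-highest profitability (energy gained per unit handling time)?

sea urchins

In descending order of E/h:
crabs: 200/0.75 = 267 kJ/min
sea urchins: 250/1.2 = 208 kJ/min
abalone: 510/5.9 = 86.4 kJ/min
turban snails: 56/6.8 = 8.24 kJ/min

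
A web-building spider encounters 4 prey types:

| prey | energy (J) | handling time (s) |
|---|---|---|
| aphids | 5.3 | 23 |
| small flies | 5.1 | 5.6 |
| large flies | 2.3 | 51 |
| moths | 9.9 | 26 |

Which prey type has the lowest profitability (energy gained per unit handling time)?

Profitability E/h (J/s): aphids = 5.3/23 = 0.23, small flies = 5.1/5.6 = 0.911, large flies = 2.3/51 = 0.0451, moths = 9.9/26 = 0.381.
Ranked: small flies > moths > aphids > large flies.

large flies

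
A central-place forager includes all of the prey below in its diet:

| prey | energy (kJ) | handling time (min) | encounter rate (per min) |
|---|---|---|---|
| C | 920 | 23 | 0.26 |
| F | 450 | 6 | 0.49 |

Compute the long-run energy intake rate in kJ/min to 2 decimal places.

Energy encountered per unit search time: 0.26×920 + 0.49×450 = 459.7 kJ/min.
Handling time per unit search time: 0.26×23 + 0.49×6 = 8.92.
Rate = 459.7/(1 + 8.92) = 46.34 kJ/min.

46.34 kJ/min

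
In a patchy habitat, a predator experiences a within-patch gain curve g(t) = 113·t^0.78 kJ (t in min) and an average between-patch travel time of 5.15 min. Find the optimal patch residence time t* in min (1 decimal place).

18.3 min

Maximise g(t)/(T+t): set derivative to zero → g'(t)(T+t) = g(t).
g'(t) = 0.78·113·t^-0.22. Setting 0.78·113·t^-0.22 = 113·t^0.78/(5.15+t) gives 0.78(5.15+t) = t, so 0.22·t = 0.78×5.15.
t* = 0.78×5.15/0.22 = 18.26 min.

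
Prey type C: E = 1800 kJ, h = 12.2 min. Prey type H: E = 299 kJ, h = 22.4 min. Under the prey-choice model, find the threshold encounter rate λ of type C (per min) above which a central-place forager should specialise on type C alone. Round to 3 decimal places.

0.008 per min

Drop type H once their profitability E₂/h₂ falls below the rate achievable on type C alone: E₂/h₂ = λE₁/(1 + λh₁).
Solve for λ: λE₁h₂ = E₂(1 + λh₁) → λ(E₁h₂ − E₂h₁) = E₂ → λ = E₂/(E₁h₂ − E₂h₁).
λ = 299/(1800×22.4 − 299×12.2) = 299/3.667e+04 = 0.008153 per min.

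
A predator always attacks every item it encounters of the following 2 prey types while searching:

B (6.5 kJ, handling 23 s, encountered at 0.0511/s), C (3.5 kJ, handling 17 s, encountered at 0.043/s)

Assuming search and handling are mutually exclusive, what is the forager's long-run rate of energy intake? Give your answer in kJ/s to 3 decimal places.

0.166 kJ/s

R = Σλ_iE_i / (1 + Σλ_ih_i)
Numerator: 0.0511×6.5 + 0.043×3.5 = 0.4827
Denominator: 1 + 0.0511×23 + 0.043×17 = 2.906
R = 0.4827/2.906 = 0.1661 kJ/s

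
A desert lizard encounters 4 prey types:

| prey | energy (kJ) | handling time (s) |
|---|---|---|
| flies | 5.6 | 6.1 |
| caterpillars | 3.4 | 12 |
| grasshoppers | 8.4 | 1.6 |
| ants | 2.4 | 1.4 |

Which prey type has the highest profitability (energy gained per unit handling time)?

grasshoppers

Profitability E/h (kJ/s): flies = 5.6/6.1 = 0.918, caterpillars = 3.4/12 = 0.283, grasshoppers = 8.4/1.6 = 5.25, ants = 2.4/1.4 = 1.71.
Ranked: grasshoppers > ants > flies > caterpillars.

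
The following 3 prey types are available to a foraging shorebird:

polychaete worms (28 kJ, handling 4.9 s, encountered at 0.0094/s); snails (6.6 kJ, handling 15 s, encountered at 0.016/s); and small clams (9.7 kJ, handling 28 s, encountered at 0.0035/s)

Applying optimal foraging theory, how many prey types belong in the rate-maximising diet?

3

Profitabilities (E/h, kJ/s): polychaete worms 5.71, snails 0.44, small clams 0.346. Add prey in this order while the next type's profitability exceeds the intake rate on those already taken.
Rate on top 1: 0.2516. snails: 0.44 > 0.2516 → include.
Rate on top 2: 0.2868. small clams: 0.346 > 0.2868 → include.
Optimal diet: polychaete worms, snails, small clams — 3 of 3 types.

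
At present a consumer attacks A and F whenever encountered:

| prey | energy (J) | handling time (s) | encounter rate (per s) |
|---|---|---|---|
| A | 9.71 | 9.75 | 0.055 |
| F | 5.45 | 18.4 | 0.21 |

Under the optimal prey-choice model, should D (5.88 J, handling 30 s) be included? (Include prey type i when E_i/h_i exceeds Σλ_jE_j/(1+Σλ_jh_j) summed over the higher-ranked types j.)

On A and F alone, R = ΣλE/(1+Σλh) = 1.679/5.4 = 0.3108 J/s.
D: E/h = 5.88/30 = 0.196 J/s.
Since 0.196 < R, time spent handling D is better spent searching.

No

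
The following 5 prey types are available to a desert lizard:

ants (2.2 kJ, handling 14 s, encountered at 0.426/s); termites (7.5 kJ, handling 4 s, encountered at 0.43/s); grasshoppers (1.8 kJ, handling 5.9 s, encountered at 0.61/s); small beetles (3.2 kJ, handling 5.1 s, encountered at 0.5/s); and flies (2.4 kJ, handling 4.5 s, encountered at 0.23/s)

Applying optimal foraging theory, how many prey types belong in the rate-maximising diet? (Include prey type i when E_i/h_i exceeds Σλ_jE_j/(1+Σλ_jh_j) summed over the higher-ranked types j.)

1

E/h in descending order: termites 1.88, small beetles 0.627, flies 0.533, grasshoppers 0.305, ants 0.157 kJ/s. The optimal diet is the largest prefix of this list for which every included type satisfies E_i/h_i > R on the types above it.
Rate on top 1: 1.186. small beetles: 0.627 < 1.186 → exclude; stop.
Optimal diet: termites — 1 of 5 types.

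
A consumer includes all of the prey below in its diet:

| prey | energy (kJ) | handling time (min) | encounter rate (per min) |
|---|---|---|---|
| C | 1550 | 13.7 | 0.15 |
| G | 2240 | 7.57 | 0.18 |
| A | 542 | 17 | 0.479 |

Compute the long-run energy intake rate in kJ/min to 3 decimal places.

71.280 kJ/min

R = (0.15×1550 + 0.18×2240 + 0.479×542) / (1 + 0.15×13.7 + 0.18×7.57 + 0.479×17) = 895.3/12.56 = 71.28 kJ/min.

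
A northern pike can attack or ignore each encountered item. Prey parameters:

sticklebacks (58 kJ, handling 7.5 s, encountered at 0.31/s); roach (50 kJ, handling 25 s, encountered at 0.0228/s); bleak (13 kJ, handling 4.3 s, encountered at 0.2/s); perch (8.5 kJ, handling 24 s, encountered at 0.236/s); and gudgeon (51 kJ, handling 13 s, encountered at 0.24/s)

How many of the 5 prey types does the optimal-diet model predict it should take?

1

Rank by E/h (kJ/s): sticklebacks 7.73, gudgeon 3.92, bleak 3.02, roach 2, perch 0.354. Include each in turn until the next type's E/h falls below the running intake rate.
Rate on top 1: 5.408. gudgeon: 3.92 < 5.408 → exclude; stop.
Optimal diet: sticklebacks — 1 of 5 types.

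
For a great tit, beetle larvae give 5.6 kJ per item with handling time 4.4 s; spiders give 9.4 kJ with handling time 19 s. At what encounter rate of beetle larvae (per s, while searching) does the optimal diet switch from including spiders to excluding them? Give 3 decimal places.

At the threshold, the rate on beetle larvae alone equals the profitability of spiders: λ·5.6/(1 + λ·4.4) = 9.4/19 = 0.4947.
Rearranging, λ(5.6 − 0.4947×4.4) = 0.4947, so λ = 0.4947/3.423 = 0.1445 per s.

0.145 per s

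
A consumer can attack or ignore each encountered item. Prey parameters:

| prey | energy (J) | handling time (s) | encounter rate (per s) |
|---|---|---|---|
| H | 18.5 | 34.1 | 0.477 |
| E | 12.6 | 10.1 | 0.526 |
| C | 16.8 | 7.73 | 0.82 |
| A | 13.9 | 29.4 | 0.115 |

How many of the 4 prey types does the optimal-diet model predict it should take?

1

Profitabilities (E/h, J/s): C 2.17, E 1.25, H 0.543, A 0.473. Add prey in this order while the next type's profitability exceeds the intake rate on those already taken.
Rate on top 1: 1.877. E: 1.25 < 1.877 → exclude; stop.
Optimal diet: C — 1 of 4 types.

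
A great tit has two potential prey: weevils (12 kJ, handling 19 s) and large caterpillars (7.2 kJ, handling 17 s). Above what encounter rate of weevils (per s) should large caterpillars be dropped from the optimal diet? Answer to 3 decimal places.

At the threshold, the rate on weevils alone equals the profitability of large caterpillars: λ·12/(1 + λ·19) = 7.2/17 = 0.4235.
Rearranging, λ(12 − 0.4235×19) = 0.4235, so λ = 0.4235/3.953 = 0.1071 per s.

0.107 per s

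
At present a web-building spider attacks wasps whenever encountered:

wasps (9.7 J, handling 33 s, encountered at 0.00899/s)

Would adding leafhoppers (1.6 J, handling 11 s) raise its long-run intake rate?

Yes

Current rate: (0.00899×9.7)/(1 + 0.00899×33) = 0.06725 J/s.
leafhoppers: E/h = 1.6/11 = 0.1455 J/s.
Since 0.1455 > R, including leafhoppers increases the long-run rate.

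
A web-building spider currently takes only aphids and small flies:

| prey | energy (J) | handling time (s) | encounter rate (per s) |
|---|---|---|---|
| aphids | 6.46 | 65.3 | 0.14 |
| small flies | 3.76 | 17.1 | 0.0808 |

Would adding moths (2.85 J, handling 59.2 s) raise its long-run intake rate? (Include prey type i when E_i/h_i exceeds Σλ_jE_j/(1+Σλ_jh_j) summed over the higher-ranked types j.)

Intake rate on the current diet: R = (0.14×6.46 + 0.0808×3.76) / (1 + 0.14×65.3 + 0.0808×17.1) = 1.208/11.52 = 0.1048 J/s.
moths: E/h = 2.85/59.2 = 0.04814 J/s.
Since 0.04814 < R, time spent handling moths is better spent searching.

No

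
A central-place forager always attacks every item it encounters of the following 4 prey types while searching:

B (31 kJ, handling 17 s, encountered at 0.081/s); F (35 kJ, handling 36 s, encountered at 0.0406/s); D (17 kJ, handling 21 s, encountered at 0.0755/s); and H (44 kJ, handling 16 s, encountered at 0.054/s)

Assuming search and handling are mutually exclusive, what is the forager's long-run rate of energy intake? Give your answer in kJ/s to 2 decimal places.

1.21 kJ/s

R = Σλ_iE_i / (1 + Σλ_ih_i)
Numerator: 0.081×31 + 0.0406×35 + 0.0755×17 + 0.054×44 = 7.591
Denominator: 1 + 0.081×17 + 0.0406×36 + 0.0755×21 + 0.054×16 = 6.288
R = 7.591/6.288 = 1.207 kJ/s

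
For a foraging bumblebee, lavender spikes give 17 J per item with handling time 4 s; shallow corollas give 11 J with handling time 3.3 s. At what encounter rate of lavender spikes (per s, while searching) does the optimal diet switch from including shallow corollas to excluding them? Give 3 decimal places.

Drop shallow corollas once their profitability E₂/h₂ falls below the rate achievable on lavender spikes alone: E₂/h₂ = λE₁/(1 + λh₁).
Solve for λ: λE₁h₂ = E₂(1 + λh₁) → λ(E₁h₂ − E₂h₁) = E₂ → λ = E₂/(E₁h₂ − E₂h₁).
λ = 11/(17×3.3 − 11×4) = 11/12.1 = 0.9091 per s.

0.909 per s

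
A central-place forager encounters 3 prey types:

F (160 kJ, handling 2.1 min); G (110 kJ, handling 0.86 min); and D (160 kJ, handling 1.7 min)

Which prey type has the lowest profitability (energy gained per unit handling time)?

F

Profitability E/h (kJ/min): F = 160/2.1 = 76.2, G = 110/0.86 = 128, D = 160/1.7 = 94.1.
Ranked: G > D > F.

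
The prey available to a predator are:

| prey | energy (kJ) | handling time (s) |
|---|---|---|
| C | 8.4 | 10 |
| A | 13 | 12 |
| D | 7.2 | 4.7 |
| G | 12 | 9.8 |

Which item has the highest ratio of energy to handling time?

In descending order of E/h:
D: 7.2/4.7 = 1.53 kJ/s
G: 12/9.8 = 1.22 kJ/s
A: 13/12 = 1.08 kJ/s
C: 8.4/10 = 0.84 kJ/s

D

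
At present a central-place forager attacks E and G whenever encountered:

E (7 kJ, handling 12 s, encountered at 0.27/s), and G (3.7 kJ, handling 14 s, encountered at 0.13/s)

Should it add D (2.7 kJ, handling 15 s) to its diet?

Current rate: (0.27×7 + 0.13×3.7)/(1 + 0.27×12 + 0.13×14) = 0.3913 kJ/s.
D: E/h = 2.7/15 = 0.18 kJ/s.
0.18 < 0.3913, so adding D would lower the average — exclude it.

No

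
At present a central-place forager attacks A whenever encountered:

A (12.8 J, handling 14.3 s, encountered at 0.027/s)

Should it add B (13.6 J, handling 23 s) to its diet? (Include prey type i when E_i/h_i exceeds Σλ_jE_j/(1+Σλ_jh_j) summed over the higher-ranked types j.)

Intake rate on the current diet: R = (0.027×12.8) / (1 + 0.027×14.3) = 0.3456/1.386 = 0.2493 J/s.
B: E/h = 13.6/23 = 0.5913 J/s.
Since 0.5913 > R, including B increases the long-run rate.

Yes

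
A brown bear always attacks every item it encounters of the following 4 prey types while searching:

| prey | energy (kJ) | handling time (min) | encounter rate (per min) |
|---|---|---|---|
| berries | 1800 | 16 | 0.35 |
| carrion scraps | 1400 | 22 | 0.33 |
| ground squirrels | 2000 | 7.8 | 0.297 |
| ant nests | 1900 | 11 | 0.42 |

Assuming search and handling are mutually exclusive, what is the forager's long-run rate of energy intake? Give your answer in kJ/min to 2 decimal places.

R = Σλ_iE_i / (1 + Σλ_ih_i)
Numerator: 0.35×1800 + 0.33×1400 + 0.297×2000 + 0.42×1900 = 2484
Denominator: 1 + 0.35×16 + 0.33×22 + 0.297×7.8 + 0.42×11 = 20.8
R = 2484/20.8 = 119.4 kJ/min

119.44 kJ/min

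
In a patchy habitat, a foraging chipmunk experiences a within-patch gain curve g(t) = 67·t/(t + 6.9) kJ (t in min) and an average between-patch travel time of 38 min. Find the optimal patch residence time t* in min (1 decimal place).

16.2 min

Maximise g(t)/(T+t): set derivative to zero → g'(t)(T+t) = g(t).
g'(t) = 67·6.9/(t + 6.9)². Setting 67·6.9/(t+6.9)² = 67t/[(t+6.9)(38+t)] gives 6.9(38+t) = t(t+6.9), so t² = 6.9×38 = 262.2.
t* = √262.2 = 16.19 min.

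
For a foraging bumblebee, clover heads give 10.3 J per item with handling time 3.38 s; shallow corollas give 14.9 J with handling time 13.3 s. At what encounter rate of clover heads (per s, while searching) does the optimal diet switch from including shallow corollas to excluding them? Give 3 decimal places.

0.172 per s

At the threshold, the rate on clover heads alone equals the profitability of shallow corollas: λ·10.3/(1 + λ·3.38) = 14.9/13.3 = 1.12.
Rearranging, λ(10.3 − 1.12×3.38) = 1.12, so λ = 1.12/6.513 = 0.172 per s.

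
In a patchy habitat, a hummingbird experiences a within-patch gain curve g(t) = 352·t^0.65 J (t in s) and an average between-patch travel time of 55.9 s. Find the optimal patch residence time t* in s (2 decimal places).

Maximise g(t)/(T+t): set derivative to zero → g'(t)(T+t) = g(t).
g'(t) = 0.65·352·t^-0.35. Setting 0.65·352·t^-0.35 = 352·t^0.65/(55.9+t) gives 0.65(55.9+t) = t, so 0.35·t = 0.65×55.9.
t* = 0.65×55.9/0.35 = 103.8 s.

103.81 s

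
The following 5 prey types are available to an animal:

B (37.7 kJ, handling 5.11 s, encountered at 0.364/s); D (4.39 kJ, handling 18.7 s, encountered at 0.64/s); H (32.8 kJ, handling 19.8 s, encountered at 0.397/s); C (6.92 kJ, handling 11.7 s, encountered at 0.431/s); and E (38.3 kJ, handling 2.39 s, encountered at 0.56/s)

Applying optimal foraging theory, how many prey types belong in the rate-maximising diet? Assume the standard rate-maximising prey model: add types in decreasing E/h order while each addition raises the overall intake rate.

1

Profitabilities (E/h, kJ/s): E 16, B 7.38, H 1.66, C 0.591, D 0.235. Add prey in this order while the next type's profitability exceeds the intake rate on those already taken.
Rate on top 1: 9.172. B: 7.38 < 9.172 → exclude; stop.
Optimal diet: E — 1 of 5 types.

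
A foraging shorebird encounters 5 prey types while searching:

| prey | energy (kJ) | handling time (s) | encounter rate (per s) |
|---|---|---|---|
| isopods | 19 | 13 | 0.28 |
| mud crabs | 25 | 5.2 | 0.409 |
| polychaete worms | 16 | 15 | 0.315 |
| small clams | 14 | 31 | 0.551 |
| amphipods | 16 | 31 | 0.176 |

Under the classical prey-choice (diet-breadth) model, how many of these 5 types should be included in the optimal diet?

Profitabilities (E/h, kJ/s): mud crabs 4.81, isopods 1.46, polychaete worms 1.07, amphipods 0.516, small clams 0.452. Add prey in this order while the next type's profitability exceeds the intake rate on those already taken.
Rate on top 1: 3.27. isopods: 1.46 < 3.27 → exclude; stop.
Optimal diet: mud crabs — 1 of 5 types.

1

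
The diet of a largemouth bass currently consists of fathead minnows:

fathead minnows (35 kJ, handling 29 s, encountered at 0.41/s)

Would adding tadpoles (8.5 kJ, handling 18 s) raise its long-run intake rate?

No

Current rate: (0.41×35)/(1 + 0.41×29) = 1.113 kJ/s.
tadpoles: E/h = 8.5/18 = 0.4722 kJ/s.
Since 0.4722 < R, time spent handling tadpoles is better spent searching.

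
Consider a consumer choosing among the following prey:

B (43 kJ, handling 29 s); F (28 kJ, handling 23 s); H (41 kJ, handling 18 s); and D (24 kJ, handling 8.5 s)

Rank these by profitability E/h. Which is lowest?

Profitability E/h (kJ/s): B = 43/29 = 1.48, F = 28/23 = 1.22, H = 41/18 = 2.28, D = 24/8.5 = 2.82.
Ranked: D > H > B > F.

F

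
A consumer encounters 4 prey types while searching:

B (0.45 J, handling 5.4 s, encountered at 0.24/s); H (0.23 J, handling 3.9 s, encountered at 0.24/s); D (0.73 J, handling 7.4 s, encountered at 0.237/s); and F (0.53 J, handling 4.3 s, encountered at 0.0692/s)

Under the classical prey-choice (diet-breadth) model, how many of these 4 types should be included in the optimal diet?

Rank by E/h (J/s): F 0.123, D 0.0986, B 0.0833, H 0.059. Include each in turn until the next type's E/h falls below the running intake rate.
Rate on top 1: 0.02827. D: 0.0986 > 0.02827 → include.
Rate on top 2: 0.06872. B: 0.0833 > 0.06872 → include.
Rate on top 3: 0.07308. H: 0.059 < 0.07308 → exclude; stop.
Optimal diet: F, D, B — 3 of 4 types.

3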